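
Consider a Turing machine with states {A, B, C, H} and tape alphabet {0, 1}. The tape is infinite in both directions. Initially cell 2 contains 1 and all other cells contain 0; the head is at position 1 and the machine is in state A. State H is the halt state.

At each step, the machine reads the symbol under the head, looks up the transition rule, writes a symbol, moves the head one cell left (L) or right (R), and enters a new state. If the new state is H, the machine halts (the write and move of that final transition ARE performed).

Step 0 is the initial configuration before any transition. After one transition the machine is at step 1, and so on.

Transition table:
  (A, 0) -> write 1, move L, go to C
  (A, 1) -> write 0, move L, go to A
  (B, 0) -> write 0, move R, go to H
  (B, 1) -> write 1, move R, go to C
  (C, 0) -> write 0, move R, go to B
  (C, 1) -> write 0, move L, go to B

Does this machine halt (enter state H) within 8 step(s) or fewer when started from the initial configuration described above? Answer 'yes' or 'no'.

Answer: yes

Derivation:
Step 1: in state A at pos 1, read 0 -> (A,0)->write 1,move L,goto C. Now: state=C, head=0, tape[-1..3]=00110 (head:  ^)
Step 2: in state C at pos 0, read 0 -> (C,0)->write 0,move R,goto B. Now: state=B, head=1, tape[-1..3]=00110 (head:   ^)
Step 3: in state B at pos 1, read 1 -> (B,1)->write 1,move R,goto C. Now: state=C, head=2, tape[-1..3]=00110 (head:    ^)
Step 4: in state C at pos 2, read 1 -> (C,1)->write 0,move L,goto B. Now: state=B, head=1, tape[-1..3]=00100 (head:   ^)
Step 5: in state B at pos 1, read 1 -> (B,1)->write 1,move R,goto C. Now: state=C, head=2, tape[-1..3]=00100 (head:    ^)
Step 6: in state C at pos 2, read 0 -> (C,0)->write 0,move R,goto B. Now: state=B, head=3, tape[-1..4]=001000 (head:     ^)
Step 7: in state B at pos 3, read 0 -> (B,0)->write 0,move R,goto H. Now: state=H, head=4, tape[-1..5]=0010000 (head:      ^)
State H reached at step 7; 7 <= 8 -> yes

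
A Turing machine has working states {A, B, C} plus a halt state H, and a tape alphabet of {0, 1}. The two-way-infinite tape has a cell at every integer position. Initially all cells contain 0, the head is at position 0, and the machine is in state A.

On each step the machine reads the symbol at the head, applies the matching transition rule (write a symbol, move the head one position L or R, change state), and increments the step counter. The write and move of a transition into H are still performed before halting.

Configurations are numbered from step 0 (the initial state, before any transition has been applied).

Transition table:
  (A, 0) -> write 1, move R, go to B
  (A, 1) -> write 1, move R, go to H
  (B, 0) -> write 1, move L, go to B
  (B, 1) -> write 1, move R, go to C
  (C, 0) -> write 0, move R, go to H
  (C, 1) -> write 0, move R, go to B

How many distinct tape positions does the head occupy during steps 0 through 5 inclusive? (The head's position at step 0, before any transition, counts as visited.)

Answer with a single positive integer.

Step 1: in state A at pos 0, read 0 -> (A,0)->write 1,move R,goto B. Now: state=B, head=1, tape[-1..2]=0100 (head:   ^)
Step 2: in state B at pos 1, read 0 -> (B,0)->write 1,move L,goto B. Now: state=B, head=0, tape[-1..2]=0110 (head:  ^)
Step 3: in state B at pos 0, read 1 -> (B,1)->write 1,move R,goto C. Now: state=C, head=1, tape[-1..2]=0110 (head:   ^)
Step 4: in state C at pos 1, read 1 -> (C,1)->write 0,move R,goto B. Now: state=B, head=2, tape[-1..3]=01000 (head:    ^)
Step 5: in state B at pos 2, read 0 -> (B,0)->write 1,move L,goto B. Now: state=B, head=1, tape[-1..3]=01010 (head:   ^)
Head positions at steps 0..5: starting at 0, distinct positions visited = {0, 1, 2} -> 3 position(s)

Answer: 3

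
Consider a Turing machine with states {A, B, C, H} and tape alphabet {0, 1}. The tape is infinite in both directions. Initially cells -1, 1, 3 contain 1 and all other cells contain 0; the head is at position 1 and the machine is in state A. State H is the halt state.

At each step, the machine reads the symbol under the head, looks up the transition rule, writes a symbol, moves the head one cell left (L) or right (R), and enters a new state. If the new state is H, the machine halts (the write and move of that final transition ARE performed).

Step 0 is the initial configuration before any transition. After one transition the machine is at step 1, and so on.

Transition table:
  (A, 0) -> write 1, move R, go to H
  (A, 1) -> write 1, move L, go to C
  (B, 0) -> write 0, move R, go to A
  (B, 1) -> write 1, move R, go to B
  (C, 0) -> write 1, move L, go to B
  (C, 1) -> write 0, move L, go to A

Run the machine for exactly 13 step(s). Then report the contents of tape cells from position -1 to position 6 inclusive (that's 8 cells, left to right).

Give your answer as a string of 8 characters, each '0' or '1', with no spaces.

Step 1: in state A at pos 1, read 1 -> (A,1)->write 1,move L,goto C. Now: state=C, head=0, tape[-2..4]=0101010 (head:   ^)
Step 2: in state C at pos 0, read 0 -> (C,0)->write 1,move L,goto B. Now: state=B, head=-1, tape[-2..4]=0111010 (head:  ^)
Step 3: in state B at pos -1, read 1 -> (B,1)->write 1,move R,goto B. Now: state=B, head=0, tape[-2..4]=0111010 (head:   ^)
Step 4: in state B at pos 0, read 1 -> (B,1)->write 1,move R,goto B. Now: state=B, head=1, tape[-2..4]=0111010 (head:    ^)
Step 5: in state B at pos 1, read 1 -> (B,1)->write 1,move R,goto B. Now: state=B, head=2, tape[-2..4]=0111010 (head:     ^)
Step 6: in state B at pos 2, read 0 -> (B,0)->write 0,move R,goto A. Now: state=A, head=3, tape[-2..4]=0111010 (head:      ^)
Step 7: in state A at pos 3, read 1 -> (A,1)->write 1,move L,goto C. Now: state=C, head=2, tape[-2..4]=0111010 (head:     ^)
Step 8: in state C at pos 2, read 0 -> (C,0)->write 1,move L,goto B. Now: state=B, head=1, tape[-2..4]=0111110 (head:    ^)
Step 9: in state B at pos 1, read 1 -> (B,1)->write 1,move R,goto B. Now: state=B, head=2, tape[-2..4]=0111110 (head:     ^)
Step 10: in state B at pos 2, read 1 -> (B,1)->write 1,move R,goto B. Now: state=B, head=3, tape[-2..4]=0111110 (head:      ^)
Step 11: in state B at pos 3, read 1 -> (B,1)->write 1,move R,goto B. Now: state=B, head=4, tape[-2..5]=01111100 (head:       ^)
Step 12: in state B at pos 4, read 0 -> (B,0)->write 0,move R,goto A. Now: state=A, head=5, tape[-2..6]=011111000 (head:        ^)
Step 13: in state A at pos 5, read 0 -> (A,0)->write 1,move R,goto H. Now: state=H, head=6, tape[-2..7]=0111110100 (head:         ^)

Answer: 11111010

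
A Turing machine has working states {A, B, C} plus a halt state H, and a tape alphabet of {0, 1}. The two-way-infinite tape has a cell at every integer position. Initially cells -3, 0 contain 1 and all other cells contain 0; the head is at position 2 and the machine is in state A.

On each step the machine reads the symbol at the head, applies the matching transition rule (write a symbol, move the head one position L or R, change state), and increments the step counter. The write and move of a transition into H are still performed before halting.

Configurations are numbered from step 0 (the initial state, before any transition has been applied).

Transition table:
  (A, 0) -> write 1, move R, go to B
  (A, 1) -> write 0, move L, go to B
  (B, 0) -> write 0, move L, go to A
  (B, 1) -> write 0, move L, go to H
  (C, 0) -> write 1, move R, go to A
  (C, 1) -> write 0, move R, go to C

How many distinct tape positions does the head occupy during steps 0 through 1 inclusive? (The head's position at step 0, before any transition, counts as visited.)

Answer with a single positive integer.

Step 1: in state A at pos 2, read 0 -> (A,0)->write 1,move R,goto B. Now: state=B, head=3, tape[-4..4]=010010100 (head:        ^)
Head positions at steps 0..1: starting at 2, distinct positions visited = {2, 3} -> 2 position(s)

Answer: 2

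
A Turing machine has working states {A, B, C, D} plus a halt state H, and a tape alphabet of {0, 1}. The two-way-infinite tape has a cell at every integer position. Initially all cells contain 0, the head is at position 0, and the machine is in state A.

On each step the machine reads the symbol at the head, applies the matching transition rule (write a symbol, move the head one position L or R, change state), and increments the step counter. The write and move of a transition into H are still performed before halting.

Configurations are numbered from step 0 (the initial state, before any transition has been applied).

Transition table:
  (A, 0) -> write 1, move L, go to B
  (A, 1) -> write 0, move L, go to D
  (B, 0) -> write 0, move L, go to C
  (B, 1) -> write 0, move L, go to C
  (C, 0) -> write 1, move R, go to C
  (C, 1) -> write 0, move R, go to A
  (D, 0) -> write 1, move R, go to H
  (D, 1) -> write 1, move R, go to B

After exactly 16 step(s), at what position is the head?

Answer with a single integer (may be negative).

Answer: 0

Derivation:
Step 1: in state A at pos 0, read 0 -> (A,0)->write 1,move L,goto B. Now: state=B, head=-1, tape[-2..1]=0010 (head:  ^)
Step 2: in state B at pos -1, read 0 -> (B,0)->write 0,move L,goto C. Now: state=C, head=-2, tape[-3..1]=00010 (head:  ^)
Step 3: in state C at pos -2, read 0 -> (C,0)->write 1,move R,goto C. Now: state=C, head=-1, tape[-3..1]=01010 (head:   ^)
Step 4: in state C at pos -1, read 0 -> (C,0)->write 1,move R,goto C. Now: state=C, head=0, tape[-3..1]=01110 (head:    ^)
Step 5: in state C at pos 0, read 1 -> (C,1)->write 0,move R,goto A. Now: state=A, head=1, tape[-3..2]=011000 (head:     ^)
Step 6: in state A at pos 1, read 0 -> (A,0)->write 1,move L,goto B. Now: state=B, head=0, tape[-3..2]=011010 (head:    ^)
Step 7: in state B at pos 0, read 0 -> (B,0)->write 0,move L,goto C. Now: state=C, head=-1, tape[-3..2]=011010 (head:   ^)
Step 8: in state C at pos -1, read 1 -> (C,1)->write 0,move R,goto A. Now: state=A, head=0, tape[-3..2]=010010 (head:    ^)
Step 9: in state A at pos 0, read 0 -> (A,0)->write 1,move L,goto B. Now: state=B, head=-1, tape[-3..2]=010110 (head:   ^)
Step 10: in state B at pos -1, read 0 -> (B,0)->write 0,move L,goto C. Now: state=C, head=-2, tape[-3..2]=010110 (head:  ^)
Step 11: in state C at pos -2, read 1 -> (C,1)->write 0,move R,goto A. Now: state=A, head=-1, tape[-3..2]=000110 (head:   ^)
Step 12: in state A at pos -1, read 0 -> (A,0)->write 1,move L,goto B. Now: state=B, head=-2, tape[-3..2]=001110 (head:  ^)
Step 13: in state B at pos -2, read 0 -> (B,0)->write 0,move L,goto C. Now: state=C, head=-3, tape[-4..2]=0001110 (head:  ^)
Step 14: in state C at pos -3, read 0 -> (C,0)->write 1,move R,goto C. Now: state=C, head=-2, tape[-4..2]=0101110 (head:   ^)
Step 15: in state C at pos -2, read 0 -> (C,0)->write 1,move R,goto C. Now: state=C, head=-1, tape[-4..2]=0111110 (head:    ^)
Step 16: in state C at pos -1, read 1 -> (C,1)->write 0,move R,goto A. Now: state=A, head=0, tape[-4..2]=0110110 (head:     ^)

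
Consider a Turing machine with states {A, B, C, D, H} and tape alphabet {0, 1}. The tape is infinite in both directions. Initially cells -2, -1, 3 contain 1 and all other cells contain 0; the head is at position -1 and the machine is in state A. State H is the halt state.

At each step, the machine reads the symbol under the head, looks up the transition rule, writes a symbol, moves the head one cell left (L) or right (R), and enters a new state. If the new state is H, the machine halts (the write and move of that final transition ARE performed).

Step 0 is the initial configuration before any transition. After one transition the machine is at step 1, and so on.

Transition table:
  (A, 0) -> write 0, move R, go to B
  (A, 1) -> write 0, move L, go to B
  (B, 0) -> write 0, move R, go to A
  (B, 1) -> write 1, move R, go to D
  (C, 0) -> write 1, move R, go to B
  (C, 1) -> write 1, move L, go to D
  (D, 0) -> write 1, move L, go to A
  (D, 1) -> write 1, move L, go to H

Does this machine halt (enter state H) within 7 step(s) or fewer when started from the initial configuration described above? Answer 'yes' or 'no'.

Answer: no

Derivation:
Step 1: in state A at pos -1, read 1 -> (A,1)->write 0,move L,goto B. Now: state=B, head=-2, tape[-3..4]=01000010 (head:  ^)
Step 2: in state B at pos -2, read 1 -> (B,1)->write 1,move R,goto D. Now: state=D, head=-1, tape[-3..4]=01000010 (head:   ^)
Step 3: in state D at pos -1, read 0 -> (D,0)->write 1,move L,goto A. Now: state=A, head=-2, tape[-3..4]=01100010 (head:  ^)
Step 4: in state A at pos -2, read 1 -> (A,1)->write 0,move L,goto B. Now: state=B, head=-3, tape[-4..4]=000100010 (head:  ^)
Step 5: in state B at pos -3, read 0 -> (B,0)->write 0,move R,goto A. Now: state=A, head=-2, tape[-4..4]=000100010 (head:   ^)
Step 6: in state A at pos -2, read 0 -> (A,0)->write 0,move R,goto B. Now: state=B, head=-1, tape[-4..4]=000100010 (head:    ^)
Step 7: in state B at pos -1, read 1 -> (B,1)->write 1,move R,goto D. Now: state=D, head=0, tape[-4..4]=000100010 (head:     ^)
After 7 step(s): state = D (not H) -> not halted within 7 -> no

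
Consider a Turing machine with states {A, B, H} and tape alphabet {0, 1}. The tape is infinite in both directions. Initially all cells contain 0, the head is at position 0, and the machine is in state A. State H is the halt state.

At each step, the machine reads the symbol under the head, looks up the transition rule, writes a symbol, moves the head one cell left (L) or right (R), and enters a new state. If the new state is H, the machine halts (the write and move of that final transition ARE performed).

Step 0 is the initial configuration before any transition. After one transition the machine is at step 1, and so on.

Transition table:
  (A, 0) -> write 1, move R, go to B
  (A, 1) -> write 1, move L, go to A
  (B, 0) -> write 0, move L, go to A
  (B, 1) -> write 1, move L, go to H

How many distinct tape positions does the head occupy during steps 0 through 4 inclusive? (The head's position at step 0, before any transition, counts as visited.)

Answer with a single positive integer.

Step 1: in state A at pos 0, read 0 -> (A,0)->write 1,move R,goto B. Now: state=B, head=1, tape[-1..2]=0100 (head:   ^)
Step 2: in state B at pos 1, read 0 -> (B,0)->write 0,move L,goto A. Now: state=A, head=0, tape[-1..2]=0100 (head:  ^)
Step 3: in state A at pos 0, read 1 -> (A,1)->write 1,move L,goto A. Now: state=A, head=-1, tape[-2..2]=00100 (head:  ^)
Step 4: in state A at pos -1, read 0 -> (A,0)->write 1,move R,goto B. Now: state=B, head=0, tape[-2..2]=01100 (head:   ^)
Head positions at steps 0..4: starting at 0, distinct positions visited = {-1, 0, 1} -> 3 position(s)

Answer: 3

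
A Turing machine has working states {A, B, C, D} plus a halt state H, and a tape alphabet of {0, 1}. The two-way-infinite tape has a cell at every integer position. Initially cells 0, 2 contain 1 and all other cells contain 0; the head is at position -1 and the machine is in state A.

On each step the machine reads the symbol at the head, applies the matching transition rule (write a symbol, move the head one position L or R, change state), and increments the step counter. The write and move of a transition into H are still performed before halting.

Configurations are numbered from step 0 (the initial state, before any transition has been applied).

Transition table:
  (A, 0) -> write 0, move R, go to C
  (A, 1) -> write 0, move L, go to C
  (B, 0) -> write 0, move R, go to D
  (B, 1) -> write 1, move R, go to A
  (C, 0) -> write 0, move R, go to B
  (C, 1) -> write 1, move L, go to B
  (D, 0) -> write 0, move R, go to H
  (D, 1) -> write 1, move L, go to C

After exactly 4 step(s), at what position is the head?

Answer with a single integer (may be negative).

Answer: -1

Derivation:
Step 1: in state A at pos -1, read 0 -> (A,0)->write 0,move R,goto C. Now: state=C, head=0, tape[-2..3]=001010 (head:   ^)
Step 2: in state C at pos 0, read 1 -> (C,1)->write 1,move L,goto B. Now: state=B, head=-1, tape[-2..3]=001010 (head:  ^)
Step 3: in state B at pos -1, read 0 -> (B,0)->write 0,move R,goto D. Now: state=D, head=0, tape[-2..3]=001010 (head:   ^)
Step 4: in state D at pos 0, read 1 -> (D,1)->write 1,move L,goto C. Now: state=C, head=-1, tape[-2..3]=001010 (head:  ^)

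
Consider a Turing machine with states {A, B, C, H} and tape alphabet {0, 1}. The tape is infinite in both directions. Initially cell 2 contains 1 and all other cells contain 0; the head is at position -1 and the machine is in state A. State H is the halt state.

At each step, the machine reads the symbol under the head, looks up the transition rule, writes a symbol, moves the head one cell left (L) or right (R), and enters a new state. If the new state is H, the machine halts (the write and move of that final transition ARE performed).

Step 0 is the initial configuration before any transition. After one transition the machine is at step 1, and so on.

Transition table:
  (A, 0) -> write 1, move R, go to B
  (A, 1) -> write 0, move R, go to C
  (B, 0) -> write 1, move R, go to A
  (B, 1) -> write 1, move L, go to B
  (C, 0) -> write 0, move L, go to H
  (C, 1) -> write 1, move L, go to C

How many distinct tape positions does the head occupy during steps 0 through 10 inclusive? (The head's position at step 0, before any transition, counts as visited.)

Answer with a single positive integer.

Step 1: in state A at pos -1, read 0 -> (A,0)->write 1,move R,goto B. Now: state=B, head=0, tape[-2..3]=010010 (head:   ^)
Step 2: in state B at pos 0, read 0 -> (B,0)->write 1,move R,goto A. Now: state=A, head=1, tape[-2..3]=011010 (head:    ^)
Step 3: in state A at pos 1, read 0 -> (A,0)->write 1,move R,goto B. Now: state=B, head=2, tape[-2..3]=011110 (head:     ^)
Step 4: in state B at pos 2, read 1 -> (B,1)->write 1,move L,goto B. Now: state=B, head=1, tape[-2..3]=011110 (head:    ^)
Step 5: in state B at pos 1, read 1 -> (B,1)->write 1,move L,goto B. Now: state=B, head=0, tape[-2..3]=011110 (head:   ^)
Step 6: in state B at pos 0, read 1 -> (B,1)->write 1,move L,goto B. Now: state=B, head=-1, tape[-2..3]=011110 (head:  ^)
Step 7: in state B at pos -1, read 1 -> (B,1)->write 1,move L,goto B. Now: state=B, head=-2, tape[-3..3]=0011110 (head:  ^)
Step 8: in state B at pos -2, read 0 -> (B,0)->write 1,move R,goto A. Now: state=A, head=-1, tape[-3..3]=0111110 (head:   ^)
Step 9: in state A at pos -1, read 1 -> (A,1)->write 0,move R,goto C. Now: state=C, head=0, tape[-3..3]=0101110 (head:    ^)
Step 10: in state C at pos 0, read 1 -> (C,1)->write 1,move L,goto C. Now: state=C, head=-1, tape[-3..3]=0101110 (head:   ^)
Head positions at steps 0..10: starting at -1, distinct positions visited = {-2, -1, 0, 1, 2} -> 5 position(s)

Answer: 5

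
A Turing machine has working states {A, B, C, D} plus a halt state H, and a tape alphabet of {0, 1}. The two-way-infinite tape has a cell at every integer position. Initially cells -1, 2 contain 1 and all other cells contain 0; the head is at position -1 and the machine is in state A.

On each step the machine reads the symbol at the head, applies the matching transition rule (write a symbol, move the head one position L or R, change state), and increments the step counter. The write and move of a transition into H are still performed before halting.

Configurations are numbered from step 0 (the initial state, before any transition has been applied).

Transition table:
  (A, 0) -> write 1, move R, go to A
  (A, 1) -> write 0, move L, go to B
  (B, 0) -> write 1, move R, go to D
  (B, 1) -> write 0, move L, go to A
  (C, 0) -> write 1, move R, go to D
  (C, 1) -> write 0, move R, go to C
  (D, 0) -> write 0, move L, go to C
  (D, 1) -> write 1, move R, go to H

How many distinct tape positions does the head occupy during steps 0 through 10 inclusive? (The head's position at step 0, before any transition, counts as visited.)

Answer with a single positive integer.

Answer: 4

Derivation:
Step 1: in state A at pos -1, read 1 -> (A,1)->write 0,move L,goto B. Now: state=B, head=-2, tape[-3..3]=0000010 (head:  ^)
Step 2: in state B at pos -2, read 0 -> (B,0)->write 1,move R,goto D. Now: state=D, head=-1, tape[-3..3]=0100010 (head:   ^)
Step 3: in state D at pos -1, read 0 -> (D,0)->write 0,move L,goto C. Now: state=C, head=-2, tape[-3..3]=0100010 (head:  ^)
Step 4: in state C at pos -2, read 1 -> (C,1)->write 0,move R,goto C. Now: state=C, head=-1, tape[-3..3]=0000010 (head:   ^)
Step 5: in state C at pos -1, read 0 -> (C,0)->write 1,move R,goto D. Now: state=D, head=0, tape[-3..3]=0010010 (head:    ^)
Step 6: in state D at pos 0, read 0 -> (D,0)->write 0,move L,goto C. Now: state=C, head=-1, tape[-3..3]=0010010 (head:   ^)
Step 7: in state C at pos -1, read 1 -> (C,1)->write 0,move R,goto C. Now: state=C, head=0, tape[-3..3]=0000010 (head:    ^)
Step 8: in state C at pos 0, read 0 -> (C,0)->write 1,move R,goto D. Now: state=D, head=1, tape[-3..3]=0001010 (head:     ^)
Step 9: in state D at pos 1, read 0 -> (D,0)->write 0,move L,goto C. Now: state=C, head=0, tape[-3..3]=0001010 (head:    ^)
Step 10: in state C at pos 0, read 1 -> (C,1)->write 0,move R,goto C. Now: state=C, head=1, tape[-3..3]=0000010 (head:     ^)
Head positions at steps 0..10: starting at -1, distinct positions visited = {-2, -1, 0, 1} -> 4 position(s)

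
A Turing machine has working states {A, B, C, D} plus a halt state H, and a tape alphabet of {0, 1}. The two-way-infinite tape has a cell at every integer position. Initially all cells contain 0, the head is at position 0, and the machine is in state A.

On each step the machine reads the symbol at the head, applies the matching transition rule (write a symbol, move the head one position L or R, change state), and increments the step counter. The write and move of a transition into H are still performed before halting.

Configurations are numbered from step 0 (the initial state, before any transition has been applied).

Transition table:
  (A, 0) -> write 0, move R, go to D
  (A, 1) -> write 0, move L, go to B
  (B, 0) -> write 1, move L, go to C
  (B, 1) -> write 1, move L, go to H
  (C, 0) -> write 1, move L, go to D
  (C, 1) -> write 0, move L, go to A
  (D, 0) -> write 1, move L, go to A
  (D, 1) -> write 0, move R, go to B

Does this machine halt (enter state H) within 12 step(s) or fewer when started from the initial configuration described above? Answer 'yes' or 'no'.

Step 1: in state A at pos 0, read 0 -> (A,0)->write 0,move R,goto D. Now: state=D, head=1, tape[-1..2]=0000 (head:   ^)
Step 2: in state D at pos 1, read 0 -> (D,0)->write 1,move L,goto A. Now: state=A, head=0, tape[-1..2]=0010 (head:  ^)
Step 3: in state A at pos 0, read 0 -> (A,0)->write 0,move R,goto D. Now: state=D, head=1, tape[-1..2]=0010 (head:   ^)
Step 4: in state D at pos 1, read 1 -> (D,1)->write 0,move R,goto B. Now: state=B, head=2, tape[-1..3]=00000 (head:    ^)
Step 5: in state B at pos 2, read 0 -> (B,0)->write 1,move L,goto C. Now: state=C, head=1, tape[-1..3]=00010 (head:   ^)
Step 6: in state C at pos 1, read 0 -> (C,0)->write 1,move L,goto D. Now: state=D, head=0, tape[-1..3]=00110 (head:  ^)
Step 7: in state D at pos 0, read 0 -> (D,0)->write 1,move L,goto A. Now: state=A, head=-1, tape[-2..3]=001110 (head:  ^)
Step 8: in state A at pos -1, read 0 -> (A,0)->write 0,move R,goto D. Now: state=D, head=0, tape[-2..3]=001110 (head:   ^)
Step 9: in state D at pos 0, read 1 -> (D,1)->write 0,move R,goto B. Now: state=B, head=1, tape[-2..3]=000110 (head:    ^)
Step 10: in state B at pos 1, read 1 -> (B,1)->write 1,move L,goto H. Now: state=H, head=0, tape[-2..3]=000110 (head:   ^)
State H reached at step 10; 10 <= 12 -> yes

Answer: yes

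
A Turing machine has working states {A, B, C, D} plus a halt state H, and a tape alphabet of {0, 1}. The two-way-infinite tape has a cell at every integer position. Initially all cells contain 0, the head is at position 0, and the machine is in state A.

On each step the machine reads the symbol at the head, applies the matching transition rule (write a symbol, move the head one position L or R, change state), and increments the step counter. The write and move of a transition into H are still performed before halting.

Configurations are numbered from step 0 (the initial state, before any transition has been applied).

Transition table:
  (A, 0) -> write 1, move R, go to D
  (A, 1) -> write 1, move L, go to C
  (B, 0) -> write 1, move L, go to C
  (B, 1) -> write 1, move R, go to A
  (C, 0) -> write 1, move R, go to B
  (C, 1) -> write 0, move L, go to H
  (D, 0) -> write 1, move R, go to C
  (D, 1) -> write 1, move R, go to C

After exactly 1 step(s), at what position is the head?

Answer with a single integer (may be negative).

Step 1: in state A at pos 0, read 0 -> (A,0)->write 1,move R,goto D. Now: state=D, head=1, tape[-1..2]=0100 (head:   ^)

Answer: 1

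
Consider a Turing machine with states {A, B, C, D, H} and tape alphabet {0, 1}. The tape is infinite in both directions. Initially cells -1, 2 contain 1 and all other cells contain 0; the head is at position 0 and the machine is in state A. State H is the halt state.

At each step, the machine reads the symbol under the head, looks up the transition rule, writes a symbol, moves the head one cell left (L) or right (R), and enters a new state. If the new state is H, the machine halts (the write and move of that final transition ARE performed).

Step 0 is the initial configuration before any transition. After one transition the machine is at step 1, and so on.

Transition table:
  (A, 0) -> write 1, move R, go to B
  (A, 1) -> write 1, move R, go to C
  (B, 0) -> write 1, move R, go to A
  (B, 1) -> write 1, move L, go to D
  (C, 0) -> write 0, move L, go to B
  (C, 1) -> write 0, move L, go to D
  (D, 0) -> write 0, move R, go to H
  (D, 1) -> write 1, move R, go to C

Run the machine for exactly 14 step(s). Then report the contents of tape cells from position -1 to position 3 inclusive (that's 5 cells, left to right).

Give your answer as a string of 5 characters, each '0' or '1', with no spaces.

Answer: 11000

Derivation:
Step 1: in state A at pos 0, read 0 -> (A,0)->write 1,move R,goto B. Now: state=B, head=1, tape[-2..3]=011010 (head:    ^)
Step 2: in state B at pos 1, read 0 -> (B,0)->write 1,move R,goto A. Now: state=A, head=2, tape[-2..3]=011110 (head:     ^)
Step 3: in state A at pos 2, read 1 -> (A,1)->write 1,move R,goto C. Now: state=C, head=3, tape[-2..4]=0111100 (head:      ^)
Step 4: in state C at pos 3, read 0 -> (C,0)->write 0,move L,goto B. Now: state=B, head=2, tape[-2..4]=0111100 (head:     ^)
Step 5: in state B at pos 2, read 1 -> (B,1)->write 1,move L,goto D. Now: state=D, head=1, tape[-2..4]=0111100 (head:    ^)
Step 6: in state D at pos 1, read 1 -> (D,1)->write 1,move R,goto C. Now: state=C, head=2, tape[-2..4]=0111100 (head:     ^)
Step 7: in state C at pos 2, read 1 -> (C,1)->write 0,move L,goto D. Now: state=D, head=1, tape[-2..4]=0111000 (head:    ^)
Step 8: in state D at pos 1, read 1 -> (D,1)->write 1,move R,goto C. Now: state=C, head=2, tape[-2..4]=0111000 (head:     ^)
Step 9: in state C at pos 2, read 0 -> (C,0)->write 0,move L,goto B. Now: state=B, head=1, tape[-2..4]=0111000 (head:    ^)
Step 10: in state B at pos 1, read 1 -> (B,1)->write 1,move L,goto D. Now: state=D, head=0, tape[-2..4]=0111000 (head:   ^)
Step 11: in state D at pos 0, read 1 -> (D,1)->write 1,move R,goto C. Now: state=C, head=1, tape[-2..4]=0111000 (head:    ^)
Step 12: in state C at pos 1, read 1 -> (C,1)->write 0,move L,goto D. Now: state=D, head=0, tape[-2..4]=0110000 (head:   ^)
Step 13: in state D at pos 0, read 1 -> (D,1)->write 1,move R,goto C. Now: state=C, head=1, tape[-2..4]=0110000 (head:    ^)
Step 14: in state C at pos 1, read 0 -> (C,0)->write 0,move L,goto B. Now: state=B, head=0, tape[-2..4]=0110000 (head:   ^)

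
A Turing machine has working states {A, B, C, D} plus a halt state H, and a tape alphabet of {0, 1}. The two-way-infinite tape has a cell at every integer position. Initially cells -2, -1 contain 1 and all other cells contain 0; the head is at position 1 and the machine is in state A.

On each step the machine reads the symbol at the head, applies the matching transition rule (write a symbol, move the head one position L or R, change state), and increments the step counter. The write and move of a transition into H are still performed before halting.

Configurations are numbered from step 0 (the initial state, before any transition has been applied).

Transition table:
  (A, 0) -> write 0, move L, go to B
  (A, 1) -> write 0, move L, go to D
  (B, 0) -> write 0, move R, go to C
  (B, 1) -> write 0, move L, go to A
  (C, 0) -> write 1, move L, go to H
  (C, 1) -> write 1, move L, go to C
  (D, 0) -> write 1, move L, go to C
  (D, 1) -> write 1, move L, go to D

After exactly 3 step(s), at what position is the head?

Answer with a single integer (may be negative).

Step 1: in state A at pos 1, read 0 -> (A,0)->write 0,move L,goto B. Now: state=B, head=0, tape[-3..2]=011000 (head:    ^)
Step 2: in state B at pos 0, read 0 -> (B,0)->write 0,move R,goto C. Now: state=C, head=1, tape[-3..2]=011000 (head:     ^)
Step 3: in state C at pos 1, read 0 -> (C,0)->write 1,move L,goto H. Now: state=H, head=0, tape[-3..2]=011010 (head:    ^)

Answer: 0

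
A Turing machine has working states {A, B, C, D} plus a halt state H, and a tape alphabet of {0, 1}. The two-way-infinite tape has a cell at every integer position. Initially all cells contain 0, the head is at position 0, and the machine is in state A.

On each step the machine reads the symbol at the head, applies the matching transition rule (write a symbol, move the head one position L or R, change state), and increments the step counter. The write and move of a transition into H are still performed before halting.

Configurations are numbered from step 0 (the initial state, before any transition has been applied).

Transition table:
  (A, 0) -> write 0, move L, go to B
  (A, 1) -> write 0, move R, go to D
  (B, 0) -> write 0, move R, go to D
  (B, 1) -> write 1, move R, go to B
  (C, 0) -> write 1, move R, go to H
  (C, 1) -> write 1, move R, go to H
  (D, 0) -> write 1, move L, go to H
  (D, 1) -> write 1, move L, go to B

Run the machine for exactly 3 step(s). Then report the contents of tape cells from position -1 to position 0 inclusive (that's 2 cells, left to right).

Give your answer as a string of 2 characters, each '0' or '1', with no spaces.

Answer: 01

Derivation:
Step 1: in state A at pos 0, read 0 -> (A,0)->write 0,move L,goto B. Now: state=B, head=-1, tape[-2..1]=0000 (head:  ^)
Step 2: in state B at pos -1, read 0 -> (B,0)->write 0,move R,goto D. Now: state=D, head=0, tape[-2..1]=0000 (head:   ^)
Step 3: in state D at pos 0, read 0 -> (D,0)->write 1,move L,goto H. Now: state=H, head=-1, tape[-2..1]=0010 (head:  ^)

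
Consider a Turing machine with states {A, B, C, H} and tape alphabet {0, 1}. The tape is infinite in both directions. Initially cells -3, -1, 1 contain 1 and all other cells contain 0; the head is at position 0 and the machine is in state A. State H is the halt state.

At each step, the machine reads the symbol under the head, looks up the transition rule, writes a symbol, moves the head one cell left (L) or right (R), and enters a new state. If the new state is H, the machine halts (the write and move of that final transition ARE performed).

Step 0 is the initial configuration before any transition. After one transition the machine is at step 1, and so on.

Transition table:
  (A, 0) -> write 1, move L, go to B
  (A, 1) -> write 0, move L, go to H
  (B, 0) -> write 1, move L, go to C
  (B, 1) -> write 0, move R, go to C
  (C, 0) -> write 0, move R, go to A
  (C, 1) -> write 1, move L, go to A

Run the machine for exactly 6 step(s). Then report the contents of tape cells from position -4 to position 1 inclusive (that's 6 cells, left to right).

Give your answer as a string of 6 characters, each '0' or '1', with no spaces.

Step 1: in state A at pos 0, read 0 -> (A,0)->write 1,move L,goto B. Now: state=B, head=-1, tape[-4..2]=0101110 (head:    ^)
Step 2: in state B at pos -1, read 1 -> (B,1)->write 0,move R,goto C. Now: state=C, head=0, tape[-4..2]=0100110 (head:     ^)
Step 3: in state C at pos 0, read 1 -> (C,1)->write 1,move L,goto A. Now: state=A, head=-1, tape[-4..2]=0100110 (head:    ^)
Step 4: in state A at pos -1, read 0 -> (A,0)->write 1,move L,goto B. Now: state=B, head=-2, tape[-4..2]=0101110 (head:   ^)
Step 5: in state B at pos -2, read 0 -> (B,0)->write 1,move L,goto C. Now: state=C, head=-3, tape[-4..2]=0111110 (head:  ^)
Step 6: in state C at pos -3, read 1 -> (C,1)->write 1,move L,goto A. Now: state=A, head=-4, tape[-5..2]=00111110 (head:  ^)

Answer: 011111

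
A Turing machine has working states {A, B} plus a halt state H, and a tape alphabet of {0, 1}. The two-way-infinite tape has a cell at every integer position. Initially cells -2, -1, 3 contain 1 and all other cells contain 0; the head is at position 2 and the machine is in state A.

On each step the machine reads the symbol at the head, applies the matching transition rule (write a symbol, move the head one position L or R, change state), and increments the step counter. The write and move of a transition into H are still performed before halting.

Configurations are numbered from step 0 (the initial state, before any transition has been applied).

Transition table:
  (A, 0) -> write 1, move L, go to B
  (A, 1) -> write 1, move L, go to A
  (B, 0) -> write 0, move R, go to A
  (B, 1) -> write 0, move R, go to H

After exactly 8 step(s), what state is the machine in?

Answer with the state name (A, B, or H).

Step 1: in state A at pos 2, read 0 -> (A,0)->write 1,move L,goto B. Now: state=B, head=1, tape[-3..4]=01100110 (head:     ^)
Step 2: in state B at pos 1, read 0 -> (B,0)->write 0,move R,goto A. Now: state=A, head=2, tape[-3..4]=01100110 (head:      ^)
Step 3: in state A at pos 2, read 1 -> (A,1)->write 1,move L,goto A. Now: state=A, head=1, tape[-3..4]=01100110 (head:     ^)
Step 4: in state A at pos 1, read 0 -> (A,0)->write 1,move L,goto B. Now: state=B, head=0, tape[-3..4]=01101110 (head:    ^)
Step 5: in state B at pos 0, read 0 -> (B,0)->write 0,move R,goto A. Now: state=A, head=1, tape[-3..4]=01101110 (head:     ^)
Step 6: in state A at pos 1, read 1 -> (A,1)->write 1,move L,goto A. Now: state=A, head=0, tape[-3..4]=01101110 (head:    ^)
Step 7: in state A at pos 0, read 0 -> (A,0)->write 1,move L,goto B. Now: state=B, head=-1, tape[-3..4]=01111110 (head:   ^)
Step 8: in state B at pos -1, read 1 -> (B,1)->write 0,move R,goto H. Now: state=H, head=0, tape[-3..4]=01011110 (head:    ^)

Answer: H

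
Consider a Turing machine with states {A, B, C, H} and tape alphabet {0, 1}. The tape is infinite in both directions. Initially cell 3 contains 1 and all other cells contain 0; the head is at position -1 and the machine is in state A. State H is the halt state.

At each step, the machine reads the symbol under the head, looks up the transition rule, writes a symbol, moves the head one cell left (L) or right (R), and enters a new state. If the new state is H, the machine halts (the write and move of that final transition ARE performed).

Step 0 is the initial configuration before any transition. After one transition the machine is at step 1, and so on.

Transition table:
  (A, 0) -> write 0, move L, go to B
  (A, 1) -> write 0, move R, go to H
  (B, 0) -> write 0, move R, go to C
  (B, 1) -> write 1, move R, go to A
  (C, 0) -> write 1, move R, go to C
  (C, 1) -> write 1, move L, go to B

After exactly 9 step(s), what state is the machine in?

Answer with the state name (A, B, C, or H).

Answer: H

Derivation:
Step 1: in state A at pos -1, read 0 -> (A,0)->write 0,move L,goto B. Now: state=B, head=-2, tape[-3..4]=00000010 (head:  ^)
Step 2: in state B at pos -2, read 0 -> (B,0)->write 0,move R,goto C. Now: state=C, head=-1, tape[-3..4]=00000010 (head:   ^)
Step 3: in state C at pos -1, read 0 -> (C,0)->write 1,move R,goto C. Now: state=C, head=0, tape[-3..4]=00100010 (head:    ^)
Step 4: in state C at pos 0, read 0 -> (C,0)->write 1,move R,goto C. Now: state=C, head=1, tape[-3..4]=00110010 (head:     ^)
Step 5: in state C at pos 1, read 0 -> (C,0)->write 1,move R,goto C. Now: state=C, head=2, tape[-3..4]=00111010 (head:      ^)
Step 6: in state C at pos 2, read 0 -> (C,0)->write 1,move R,goto C. Now: state=C, head=3, tape[-3..4]=00111110 (head:       ^)
Step 7: in state C at pos 3, read 1 -> (C,1)->write 1,move L,goto B. Now: state=B, head=2, tape[-3..4]=00111110 (head:      ^)
Step 8: in state B at pos 2, read 1 -> (B,1)->write 1,move R,goto A. Now: state=A, head=3, tape[-3..4]=00111110 (head:       ^)
Step 9: in state A at pos 3, read 1 -> (A,1)->write 0,move R,goto H. Now: state=H, head=4, tape[-3..5]=001111000 (head:        ^)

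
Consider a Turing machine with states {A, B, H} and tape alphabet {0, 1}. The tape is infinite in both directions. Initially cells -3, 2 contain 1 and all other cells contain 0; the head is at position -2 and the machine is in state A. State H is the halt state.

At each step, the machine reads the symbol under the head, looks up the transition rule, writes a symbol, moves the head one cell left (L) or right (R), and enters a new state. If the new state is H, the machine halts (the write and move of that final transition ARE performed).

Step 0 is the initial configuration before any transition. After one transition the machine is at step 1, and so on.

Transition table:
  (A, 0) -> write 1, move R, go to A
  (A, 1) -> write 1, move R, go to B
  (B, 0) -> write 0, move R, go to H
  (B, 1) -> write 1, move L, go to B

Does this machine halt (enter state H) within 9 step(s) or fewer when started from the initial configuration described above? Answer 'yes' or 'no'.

Step 1: in state A at pos -2, read 0 -> (A,0)->write 1,move R,goto A. Now: state=A, head=-1, tape[-4..3]=01100010 (head:    ^)
Step 2: in state A at pos -1, read 0 -> (A,0)->write 1,move R,goto A. Now: state=A, head=0, tape[-4..3]=01110010 (head:     ^)
Step 3: in state A at pos 0, read 0 -> (A,0)->write 1,move R,goto A. Now: state=A, head=1, tape[-4..3]=01111010 (head:      ^)
Step 4: in state A at pos 1, read 0 -> (A,0)->write 1,move R,goto A. Now: state=A, head=2, tape[-4..3]=01111110 (head:       ^)
Step 5: in state A at pos 2, read 1 -> (A,1)->write 1,move R,goto B. Now: state=B, head=3, tape[-4..4]=011111100 (head:        ^)
Step 6: in state B at pos 3, read 0 -> (B,0)->write 0,move R,goto H. Now: state=H, head=4, tape[-4..5]=0111111000 (head:         ^)
State H reached at step 6; 6 <= 9 -> yes

Answer: yes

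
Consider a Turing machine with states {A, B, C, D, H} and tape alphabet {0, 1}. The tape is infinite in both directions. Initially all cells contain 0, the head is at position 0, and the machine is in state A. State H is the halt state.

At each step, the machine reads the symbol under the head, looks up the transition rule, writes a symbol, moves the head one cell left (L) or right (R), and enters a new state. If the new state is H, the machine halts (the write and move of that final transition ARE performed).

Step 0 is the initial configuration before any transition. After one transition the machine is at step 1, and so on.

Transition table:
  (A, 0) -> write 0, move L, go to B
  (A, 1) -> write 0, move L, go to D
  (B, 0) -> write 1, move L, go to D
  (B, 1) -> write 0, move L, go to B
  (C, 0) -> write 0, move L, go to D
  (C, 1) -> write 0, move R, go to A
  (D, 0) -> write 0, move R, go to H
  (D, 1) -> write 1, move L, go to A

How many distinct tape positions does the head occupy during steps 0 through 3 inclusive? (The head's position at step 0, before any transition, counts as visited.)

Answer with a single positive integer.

Answer: 3

Derivation:
Step 1: in state A at pos 0, read 0 -> (A,0)->write 0,move L,goto B. Now: state=B, head=-1, tape[-2..1]=0000 (head:  ^)
Step 2: in state B at pos -1, read 0 -> (B,0)->write 1,move L,goto D. Now: state=D, head=-2, tape[-3..1]=00100 (head:  ^)
Step 3: in state D at pos -2, read 0 -> (D,0)->write 0,move R,goto H. Now: state=H, head=-1, tape[-3..1]=00100 (head:   ^)
Head positions at steps 0..3: starting at 0, distinct positions visited = {-2, -1, 0} -> 3 position(s)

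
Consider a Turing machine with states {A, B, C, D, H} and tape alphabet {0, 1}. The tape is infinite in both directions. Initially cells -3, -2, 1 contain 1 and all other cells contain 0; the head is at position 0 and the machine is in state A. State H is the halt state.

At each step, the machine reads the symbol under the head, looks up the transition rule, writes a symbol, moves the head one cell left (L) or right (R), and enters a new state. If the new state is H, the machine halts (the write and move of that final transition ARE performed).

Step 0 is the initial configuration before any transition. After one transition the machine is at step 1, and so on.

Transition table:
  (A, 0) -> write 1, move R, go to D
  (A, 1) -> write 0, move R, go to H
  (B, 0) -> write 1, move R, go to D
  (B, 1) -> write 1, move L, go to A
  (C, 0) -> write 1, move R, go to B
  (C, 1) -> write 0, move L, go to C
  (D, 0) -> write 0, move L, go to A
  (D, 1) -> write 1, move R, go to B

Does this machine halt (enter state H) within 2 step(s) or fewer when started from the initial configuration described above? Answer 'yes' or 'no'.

Answer: no

Derivation:
Step 1: in state A at pos 0, read 0 -> (A,0)->write 1,move R,goto D. Now: state=D, head=1, tape[-4..2]=0110110 (head:      ^)
Step 2: in state D at pos 1, read 1 -> (D,1)->write 1,move R,goto B. Now: state=B, head=2, tape[-4..3]=01101100 (head:       ^)
After 2 step(s): state = B (not H) -> not halted within 2 -> no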